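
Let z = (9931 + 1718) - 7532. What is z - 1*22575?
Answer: -18458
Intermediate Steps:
z = 4117 (z = 11649 - 7532 = 4117)
z - 1*22575 = 4117 - 1*22575 = 4117 - 22575 = -18458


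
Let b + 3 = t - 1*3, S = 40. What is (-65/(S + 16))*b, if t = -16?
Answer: 715/28 ≈ 25.536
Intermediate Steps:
b = -22 (b = -3 + (-16 - 1*3) = -3 + (-16 - 3) = -3 - 19 = -22)
(-65/(S + 16))*b = -65/(40 + 16)*(-22) = -65/56*(-22) = 715/28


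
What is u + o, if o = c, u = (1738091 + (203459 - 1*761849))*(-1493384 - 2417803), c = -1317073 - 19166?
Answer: -4614032551326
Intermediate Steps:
c = -1336239
u = -4614031215087 (u = (1738091 + (203459 - 761849))*(-3911187) = (1738091 - 558390)*(-3911187) = 1179701*(-3911187) = -4614031215087)
o = -1336239
u + o = -4614031215087 - 1336239 = -4614032551326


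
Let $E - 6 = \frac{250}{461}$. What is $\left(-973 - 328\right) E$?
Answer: $- \frac{3923816}{461} \approx -8511.5$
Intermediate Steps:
$E = \frac{3016}{461}$ ($E = 6 + \frac{250}{461} = \frac{3016}{461} \approx 6.5423$)
$\left(-973 - 328\right) E = \left(-973 - 328\right) \frac{3016}{461} = \left(-1301\right) \frac{3016}{461} = - \frac{3923816}{461}$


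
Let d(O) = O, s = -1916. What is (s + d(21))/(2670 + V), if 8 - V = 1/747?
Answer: -283113/400093 ≈ -0.70762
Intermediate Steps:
V = 5975/747 (V = 8 - 1/747 = 5975/747 ≈ 7.9987)
(s + d(21))/(2670 + V) = (-1916 + 21)/(2670 + 5975/747) = -1895/2000465/747 = -1895*747/2000465 = -283113/400093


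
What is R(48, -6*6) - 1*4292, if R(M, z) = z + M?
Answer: -4280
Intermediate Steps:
R(M, z) = M + z
R(48, -6*6) - 1*4292 = (48 - 6*6) - 1*4292 = (48 - 36) - 4292 = 12 - 4292 = -4280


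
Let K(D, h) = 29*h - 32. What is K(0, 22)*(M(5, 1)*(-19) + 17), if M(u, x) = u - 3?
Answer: -12726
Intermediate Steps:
K(D, h) = -32 + 29*h
M(u, x) = -3 + u
K(0, 22)*(M(5, 1)*(-19) + 17) = (-32 + 29*22)*((-3 + 5)*(-19) + 17) = (-32 + 638)*(2*(-19) + 17) = 606*(-38 + 17) = 606*(-21) = -12726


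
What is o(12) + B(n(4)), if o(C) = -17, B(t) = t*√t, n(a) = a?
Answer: -9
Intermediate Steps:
B(t) = t^(3/2)
o(12) + B(n(4)) = -17 + 4^(3/2) = -17 + 8 = -9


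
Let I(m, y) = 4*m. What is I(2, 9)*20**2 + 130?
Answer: 3330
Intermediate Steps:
I(2, 9)*20**2 + 130 = (4*2)*20**2 + 130 = 8*400 + 130 = 3200 + 130 = 3330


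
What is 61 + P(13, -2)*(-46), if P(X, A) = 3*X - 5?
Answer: -1503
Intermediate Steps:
P(X, A) = -5 + 3*X
61 + P(13, -2)*(-46) = 61 + (-5 + 3*13)*(-46) = 61 + (-5 + 39)*(-46) = 61 + 34*(-46) = 61 - 1564 = -1503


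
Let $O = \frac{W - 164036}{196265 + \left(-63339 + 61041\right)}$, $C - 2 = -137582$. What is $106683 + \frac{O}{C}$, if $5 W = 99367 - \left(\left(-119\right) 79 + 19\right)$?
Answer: $\frac{14234701947733331}{133429899300} \approx 1.0668 \cdot 10^{5}$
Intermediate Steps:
$C = -137580$ ($C = 2 - 137582 = -137580$)
$W = \frac{108749}{5}$ ($W = \frac{99367 - \left(\left(-119\right) 79 + 19\right)}{5} = \frac{99367 - \left(-9401 + 19\right)}{5} = \frac{99367 - -9382}{5} = \frac{99367 + 9382}{5} = \frac{1}{5} \cdot 108749 = \frac{108749}{5} \approx 21750.0$)
$O = - \frac{711431}{969835}$ ($O = \frac{\frac{108749}{5} - 164036}{196265 + \left(-63339 + 61041\right)} = - \frac{711431}{5 \left(196265 - 2298\right)} = - \frac{711431}{5 \cdot 193967} = \left(- \frac{711431}{5}\right) \frac{1}{193967} = - \frac{711431}{969835} \approx -0.73356$)
$106683 + \frac{O}{C} = 106683 - \frac{711431}{969835 \left(-137580\right)} = 106683 - - \frac{711431}{133429899300} = 106683 + \frac{711431}{133429899300} = \frac{14234701947733331}{133429899300}$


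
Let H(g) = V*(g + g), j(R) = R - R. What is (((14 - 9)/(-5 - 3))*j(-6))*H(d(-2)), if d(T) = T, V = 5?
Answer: 0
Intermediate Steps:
j(R) = 0
H(g) = 10*g (H(g) = 5*(g + g) = 5*(2*g) = 10*g)
(((14 - 9)/(-5 - 3))*j(-6))*H(d(-2)) = (((14 - 9)/(-5 - 3))*0)*(10*(-2)) = ((5/(-8))*0)*(-20) = ((5*(-1/8))*0)*(-20) = -5/8*0*(-20) = 0*(-20) = 0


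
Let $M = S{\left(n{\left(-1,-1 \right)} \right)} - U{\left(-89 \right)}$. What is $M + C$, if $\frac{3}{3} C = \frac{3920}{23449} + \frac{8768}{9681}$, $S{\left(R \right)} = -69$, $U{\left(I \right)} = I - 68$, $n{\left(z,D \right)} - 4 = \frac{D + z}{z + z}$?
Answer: $\frac{20220410024}{227009769} \approx 89.073$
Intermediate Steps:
$n{\left(z,D \right)} = 4 + \frac{D + z}{2 z}$ ($n{\left(z,D \right)} = 4 + \frac{D + z}{z + z} = 4 + \frac{D + z}{2 z}$)
$U{\left(I \right)} = -68 + I$
$C = \frac{243550352}{227009769}$ ($C = \frac{3920}{23449} + \frac{8768}{9681} = \frac{243550352}{227009769} \approx 1.0729$)
$M = 88$ ($M = -69 - \left(-68 - 89\right) = -69 - -157 = -69 + 157 = 88$)
$M + C = 88 + \frac{243550352}{227009769} = \frac{20220410024}{227009769}$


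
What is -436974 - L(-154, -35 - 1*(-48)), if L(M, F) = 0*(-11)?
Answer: -436974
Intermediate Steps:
L(M, F) = 0
-436974 - L(-154, -35 - 1*(-48)) = -436974 - 1*0 = -436974 + 0 = -436974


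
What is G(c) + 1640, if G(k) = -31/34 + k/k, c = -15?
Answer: 55763/34 ≈ 1640.1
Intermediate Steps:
G(k) = 3/34 (G(k) = -31*1/34 + 1 = -31/34 + 1 = 3/34)
G(c) + 1640 = 3/34 + 1640 = 55763/34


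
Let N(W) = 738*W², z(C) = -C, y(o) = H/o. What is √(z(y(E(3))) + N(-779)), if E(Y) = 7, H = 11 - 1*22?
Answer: √21944584319/7 ≈ 21162.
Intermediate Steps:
H = -11 (H = 11 - 22 = -11)
y(o) = -11/o
√(z(y(E(3))) + N(-779)) = √(-(-11)/7 + 738*(-779)²) = √(-(-11)/7 + 738*606841) = √(-1*(-11/7) + 447848658) = √(11/7 + 447848658) = √(3134940617/7) = √21944584319/7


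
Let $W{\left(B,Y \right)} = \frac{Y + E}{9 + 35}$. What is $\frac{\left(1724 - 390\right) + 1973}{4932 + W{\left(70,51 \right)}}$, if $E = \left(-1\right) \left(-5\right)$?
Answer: $\frac{36377}{54266} \approx 0.67035$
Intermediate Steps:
$E = 5$
$W{\left(B,Y \right)} = \frac{5}{44} + \frac{Y}{44}$ ($W{\left(B,Y \right)} = \frac{Y + 5}{9 + 35} = \frac{5 + Y}{44} = \left(5 + Y\right) \frac{1}{44} = \frac{5}{44} + \frac{Y}{44}$)
$\frac{\left(1724 - 390\right) + 1973}{4932 + W{\left(70,51 \right)}} = \frac{\left(1724 - 390\right) + 1973}{4932 + \left(\frac{5}{44} + \frac{1}{44} \cdot 51\right)} = \frac{\left(1724 - 390\right) + 1973}{4932 + \left(\frac{5}{44} + \frac{51}{44}\right)} = \frac{1334 + 1973}{4932 + \frac{14}{11}} = \frac{3307}{\frac{54266}{11}} = 3307 \cdot \frac{11}{54266} = \frac{36377}{54266}$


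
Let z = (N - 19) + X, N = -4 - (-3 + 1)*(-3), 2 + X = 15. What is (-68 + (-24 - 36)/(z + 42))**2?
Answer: 835396/169 ≈ 4943.2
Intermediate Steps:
X = 13 (X = -2 + 15 = 13)
N = -10 (N = -4 - (-2)*(-3) = -4 - 1*6 = -4 - 6 = -10)
z = -16 (z = (-10 - 19) + 13 = -29 + 13 = -16)
(-68 + (-24 - 36)/(z + 42))**2 = (-68 + (-24 - 36)/(-16 + 42))**2 = (-68 - 60/26)**2 = (-68 - 60*1/26)**2 = (-68 - 30/13)**2 = (-914/13)**2 = 835396/169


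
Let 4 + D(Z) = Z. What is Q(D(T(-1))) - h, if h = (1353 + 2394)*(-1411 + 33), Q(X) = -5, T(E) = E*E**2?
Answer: 5163361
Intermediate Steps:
T(E) = E**3
D(Z) = -4 + Z
h = -5163366 (h = 3747*(-1378) = -5163366)
Q(D(T(-1))) - h = -5 - 1*(-5163366) = -5 + 5163366 = 5163361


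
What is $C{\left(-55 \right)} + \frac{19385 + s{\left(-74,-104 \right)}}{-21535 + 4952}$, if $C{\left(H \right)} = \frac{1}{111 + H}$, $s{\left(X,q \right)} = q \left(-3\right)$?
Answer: $- \frac{155207}{132664} \approx -1.1699$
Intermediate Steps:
$s{\left(X,q \right)} = - 3 q$
$C{\left(-55 \right)} + \frac{19385 + s{\left(-74,-104 \right)}}{-21535 + 4952} = \frac{1}{111 - 55} + \frac{19385 - -312}{-21535 + 4952} = \frac{1}{56} + \frac{19385 + 312}{-16583} = \frac{1}{56} + 19697 \left(- \frac{1}{16583}\right) = \frac{1}{56} - \frac{19697}{16583} = - \frac{155207}{132664}$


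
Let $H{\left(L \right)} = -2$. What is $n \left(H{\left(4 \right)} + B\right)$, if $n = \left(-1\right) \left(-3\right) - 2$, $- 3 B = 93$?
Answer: $-33$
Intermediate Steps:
$B = -31$ ($B = \left(- \frac{1}{3}\right) 93 = -31$)
$n = 1$ ($n = 3 - 2 = 1$)
$n \left(H{\left(4 \right)} + B\right) = 1 \left(-2 - 31\right) = 1 \left(-33\right) = -33$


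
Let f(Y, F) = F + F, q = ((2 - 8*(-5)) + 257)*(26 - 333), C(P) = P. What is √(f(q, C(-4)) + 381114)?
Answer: √381106 ≈ 617.34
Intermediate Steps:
q = -91793 (q = ((2 + 40) + 257)*(-307) = (42 + 257)*(-307) = 299*(-307) = -91793)
f(Y, F) = 2*F
√(f(q, C(-4)) + 381114) = √(2*(-4) + 381114) = √(-8 + 381114) = √381106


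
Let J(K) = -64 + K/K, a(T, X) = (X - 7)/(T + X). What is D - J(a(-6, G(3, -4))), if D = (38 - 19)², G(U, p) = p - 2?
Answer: 424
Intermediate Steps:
G(U, p) = -2 + p
a(T, X) = (-7 + X)/(T + X)
D = 361 (D = 19² = 361)
J(K) = -63 (J(K) = -64 + 1 = -63)
D - J(a(-6, G(3, -4))) = 361 - 1*(-63) = 361 + 63 = 424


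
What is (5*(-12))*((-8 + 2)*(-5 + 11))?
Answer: 2160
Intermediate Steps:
(5*(-12))*((-8 + 2)*(-5 + 11)) = -(-360)*6 = -60*(-36) = 2160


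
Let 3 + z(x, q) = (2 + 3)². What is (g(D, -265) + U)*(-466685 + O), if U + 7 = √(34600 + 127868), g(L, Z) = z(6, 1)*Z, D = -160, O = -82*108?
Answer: 2775732817 - 2853246*√4513 ≈ 2.5841e+9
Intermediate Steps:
z(x, q) = 22 (z(x, q) = -3 + (2 + 3)² = -3 + 5² = -3 + 25 = 22)
O = -8856
g(L, Z) = 22*Z
U = -7 + 6*√4513 (U = -7 + √(34600 + 127868) = -7 + √162468 = -7 + 6*√4513 ≈ 396.07)
(g(D, -265) + U)*(-466685 + O) = (22*(-265) + (-7 + 6*√4513))*(-466685 - 8856) = (-5830 + (-7 + 6*√4513))*(-475541) = (-5837 + 6*√4513)*(-475541) = 2775732817 - 2853246*√4513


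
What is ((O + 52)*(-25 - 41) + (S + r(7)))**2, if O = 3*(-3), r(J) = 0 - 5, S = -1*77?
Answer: 8526400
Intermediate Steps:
S = -77
r(J) = -5
O = -9
((O + 52)*(-25 - 41) + (S + r(7)))**2 = ((-9 + 52)*(-25 - 41) + (-77 - 5))**2 = (43*(-66) - 82)**2 = (-2838 - 82)**2 = (-2920)**2 = 8526400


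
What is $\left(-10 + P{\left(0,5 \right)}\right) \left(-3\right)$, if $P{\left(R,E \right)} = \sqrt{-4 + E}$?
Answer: $27$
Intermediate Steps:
$\left(-10 + P{\left(0,5 \right)}\right) \left(-3\right) = \left(-10 + \sqrt{-4 + 5}\right) \left(-3\right) = \left(-10 + \sqrt{1}\right) \left(-3\right) = \left(-10 + 1\right) \left(-3\right) = \left(-9\right) \left(-3\right) = 27$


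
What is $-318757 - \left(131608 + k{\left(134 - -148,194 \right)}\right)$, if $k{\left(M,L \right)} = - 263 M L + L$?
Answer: $13937645$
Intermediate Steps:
$k{\left(M,L \right)} = L - 263 L M$ ($k{\left(M,L \right)} = - 263 L M + L = L - 263 L M$)
$-318757 - \left(131608 + k{\left(134 - -148,194 \right)}\right) = -318757 - \left(131608 + 194 \left(1 - 263 \left(134 - -148\right)\right)\right) = -318757 - \left(131608 + 194 \left(1 - 263 \left(134 + 148\right)\right)\right) = -318757 - \left(131608 + 194 \left(1 - 74166\right)\right) = -318757 - \left(131608 + 194 \left(-74165\right)\right) = -318757 - -14256402 = -318757 + \left(-131608 + 14388010\right) = -318757 + 14256402 = 13937645$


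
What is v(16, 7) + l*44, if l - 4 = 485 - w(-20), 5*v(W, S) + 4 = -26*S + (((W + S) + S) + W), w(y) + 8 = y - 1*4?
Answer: 22896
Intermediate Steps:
w(y) = -12 + y (w(y) = -8 + (y - 1*4) = -8 + (y - 4) = -8 + (-4 + y) = -12 + y)
v(W, S) = -⅘ - 24*S/5 + 2*W/5 (v(W, S) = -⅘ + (-26*S + (((W + S) + S) + W))/5 = -⅘ + (-26*S + (((S + W) + S) + W))/5 = -⅘ + (-26*S + ((W + 2*S) + W))/5 = -⅘ + (-26*S + (2*S + 2*W))/5 = -⅘ + (-24*S + 2*W)/5 = -⅘ + (-24*S/5 + 2*W/5) = -⅘ - 24*S/5 + 2*W/5)
l = 521 (l = 4 + (485 - (-12 - 20)) = 4 + (485 - 1*(-32)) = 4 + (485 + 32) = 4 + 517 = 521)
v(16, 7) + l*44 = (-⅘ - 24/5*7 + (⅖)*16) + 521*44 = (-⅘ - 168/5 + 32/5) + 22924 = -28 + 22924 = 22896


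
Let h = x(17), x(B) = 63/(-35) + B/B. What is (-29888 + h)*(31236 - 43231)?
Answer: 358516156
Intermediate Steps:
x(B) = -⅘ (x(B) = 63*(-1/35) + 1 = -9/5 + 1 = -⅘)
h = -⅘ ≈ -0.80000
(-29888 + h)*(31236 - 43231) = (-29888 - ⅘)*(31236 - 43231) = -149444/5*(-11995) = 358516156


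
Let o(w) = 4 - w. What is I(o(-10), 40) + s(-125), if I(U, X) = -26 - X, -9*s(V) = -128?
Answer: -466/9 ≈ -51.778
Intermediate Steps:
s(V) = 128/9 (s(V) = -⅑*(-128) = 128/9)
I(o(-10), 40) + s(-125) = (-26 - 1*40) + 128/9 = (-26 - 40) + 128/9 = -66 + 128/9 = -466/9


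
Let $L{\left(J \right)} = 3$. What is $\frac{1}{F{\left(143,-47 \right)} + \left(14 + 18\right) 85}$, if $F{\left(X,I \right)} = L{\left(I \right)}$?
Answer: $\frac{1}{2723} \approx 0.00036724$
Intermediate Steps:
$F{\left(X,I \right)} = 3$
$\frac{1}{F{\left(143,-47 \right)} + \left(14 + 18\right) 85} = \frac{1}{3 + \left(14 + 18\right) 85} = \frac{1}{3 + 32 \cdot 85} = \frac{1}{3 + 2720} = \frac{1}{2723}$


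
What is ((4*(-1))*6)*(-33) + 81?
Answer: 873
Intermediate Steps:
((4*(-1))*6)*(-33) + 81 = -4*6*(-33) + 81 = -24*(-33) + 81 = 792 + 81 = 873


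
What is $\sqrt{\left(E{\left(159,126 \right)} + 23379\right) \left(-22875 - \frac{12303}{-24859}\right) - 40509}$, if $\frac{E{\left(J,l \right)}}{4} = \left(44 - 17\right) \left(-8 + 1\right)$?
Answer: $\frac{3 i \sqrt{35535358105659887}}{24859} \approx 22749.0 i$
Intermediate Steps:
$E{\left(J,l \right)} = -756$ ($E{\left(J,l \right)} = 4 \left(44 - 17\right) \left(-8 + 1\right) = 4 \cdot 27 \left(-7\right) = 4 \left(-189\right) = -756$)
$\sqrt{\left(E{\left(159,126 \right)} + 23379\right) \left(-22875 - \frac{12303}{-24859}\right) - 40509} = \sqrt{\left(-756 + 23379\right) \left(-22875 - \frac{12303}{-24859}\right) - 40509} = \sqrt{22623 \left(-22875 - - \frac{12303}{24859}\right) - 40509} = \sqrt{22623 \left(-22875 + \frac{12303}{24859}\right) - 40509} = \sqrt{22623 \left(- \frac{568637322}{24859}\right) - 40509} = \sqrt{- \frac{12864282135606}{24859} - 40509} = \sqrt{- \frac{12865289148837}{24859}} = \frac{3 i \sqrt{35535358105659887}}{24859}$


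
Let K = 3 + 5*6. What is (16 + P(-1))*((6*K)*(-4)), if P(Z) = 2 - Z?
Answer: -15048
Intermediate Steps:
K = 33 (K = 3 + 30 = 33)
(16 + P(-1))*((6*K)*(-4)) = (16 + (2 - 1*(-1)))*((6*33)*(-4)) = (16 + (2 + 1))*(198*(-4)) = (16 + 3)*(-792) = 19*(-792) = -15048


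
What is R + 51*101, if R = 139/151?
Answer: 777940/151 ≈ 5151.9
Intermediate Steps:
R = 139/151 (R = 139*(1/151) = 139/151 ≈ 0.92053)
R + 51*101 = 139/151 + 51*101 = 139/151 + 5151 = 777940/151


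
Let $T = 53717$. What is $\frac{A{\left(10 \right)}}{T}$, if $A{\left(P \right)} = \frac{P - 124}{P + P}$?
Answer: $- \frac{57}{537170} \approx -0.00010611$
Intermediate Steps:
$A{\left(P \right)} = \frac{-124 + P}{2 P}$
$\frac{A{\left(10 \right)}}{T} = \frac{\frac{1}{2} \cdot \frac{1}{10} \left(-124 + 10\right)}{53717} = \frac{1}{2} \cdot \frac{1}{10} \left(-114\right) \frac{1}{53717} = \left(- \frac{57}{10}\right) \frac{1}{53717} = - \frac{57}{537170}$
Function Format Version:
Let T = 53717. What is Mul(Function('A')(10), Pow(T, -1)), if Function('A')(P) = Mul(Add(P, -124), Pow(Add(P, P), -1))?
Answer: Rational(-57, 537170) ≈ -0.00010611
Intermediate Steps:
Function('A')(P) = Mul(Rational(1, 2), Pow(P, -1), Add(-124, P)) (Function('A')(P) = Mul(Add(-124, P), Pow(Mul(2, P), -1)) = Mul(Add(-124, P), Mul(Rational(1, 2), Pow(P, -1))) = Mul(Rational(1, 2), Pow(P, -1), Add(-124, P)))
Mul(Function('A')(10), Pow(T, -1)) = Mul(Mul(Rational(1, 2), Pow(10, -1), Add(-124, 10)), Pow(53717, -1)) = Mul(Mul(Rational(1, 2), Rational(1, 10), -114), Rational(1, 53717)) = Mul(Rational(-57, 10), Rational(1, 53717)) = Rational(-57, 537170)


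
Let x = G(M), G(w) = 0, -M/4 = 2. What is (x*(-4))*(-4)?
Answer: 0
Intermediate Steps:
M = -8 (M = -4*2 = -8)
x = 0
(x*(-4))*(-4) = (0*(-4))*(-4) = 0*(-4) = 0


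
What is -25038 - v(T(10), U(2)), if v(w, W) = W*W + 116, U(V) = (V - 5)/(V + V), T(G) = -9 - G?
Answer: -402473/16 ≈ -25155.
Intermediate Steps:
U(V) = (-5 + V)/(2*V) (U(V) = (-5 + V)/((2*V)) = (-5 + V)*(1/(2*V)) = (-5 + V)/(2*V))
v(w, W) = 116 + W² (v(w, W) = W² + 116 = 116 + W²)
-25038 - v(T(10), U(2)) = -25038 - (116 + ((½)*(-5 + 2)/2)²) = -25038 - (116 + ((½)*(½)*(-3))²) = -25038 - (116 + (-¾)²) = -25038 - (116 + 9/16) = -25038 - 1*1865/16 = -25038 - 1865/16 = -402473/16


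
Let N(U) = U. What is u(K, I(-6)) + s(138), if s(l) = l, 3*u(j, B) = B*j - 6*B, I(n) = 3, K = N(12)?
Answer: 144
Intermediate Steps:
K = 12
u(j, B) = -2*B + B*j/3 (u(j, B) = (B*j - 6*B)/3 = (-6*B + B*j)/3 = -2*B + B*j/3)
u(K, I(-6)) + s(138) = (⅓)*3*(-6 + 12) + 138 = (⅓)*3*6 + 138 = 6 + 138 = 144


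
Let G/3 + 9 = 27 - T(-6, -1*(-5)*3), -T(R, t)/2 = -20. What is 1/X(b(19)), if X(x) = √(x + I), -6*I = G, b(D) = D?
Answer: √30/30 ≈ 0.18257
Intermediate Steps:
T(R, t) = 40 (T(R, t) = -2*(-20) = 40)
G = -66 (G = -27 + 3*(27 - 1*40) = -27 + 3*(27 - 40) = -27 + 3*(-13) = -27 - 39 = -66)
I = 11 (I = -⅙*(-66) = 11)
X(x) = √(11 + x) (X(x) = √(x + 11) = √(11 + x))
1/X(b(19)) = 1/(√(11 + 19)) = 1/(√30) = √30/30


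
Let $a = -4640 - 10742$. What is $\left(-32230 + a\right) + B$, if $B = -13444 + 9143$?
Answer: $-51913$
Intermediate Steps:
$B = -4301$
$a = -15382$ ($a = -4640 - 10742 = -15382$)
$\left(-32230 + a\right) + B = \left(-32230 - 15382\right) - 4301 = -47612 - 4301 = -51913$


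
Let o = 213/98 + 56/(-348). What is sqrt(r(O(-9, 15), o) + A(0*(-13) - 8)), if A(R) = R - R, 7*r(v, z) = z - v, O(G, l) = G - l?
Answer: sqrt(270131694)/8526 ≈ 1.9277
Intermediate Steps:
o = 17159/8526 (o = 213*(1/98) + 56*(-1/348) = 213/98 - 14/87 = 17159/8526 ≈ 2.0126)
r(v, z) = -v/7 + z/7 (r(v, z) = (z - v)/7 = -v/7 + z/7)
A(R) = 0
sqrt(r(O(-9, 15), o) + A(0*(-13) - 8)) = sqrt((-(-9 - 1*15)/7 + (1/7)*(17159/8526)) + 0) = sqrt((-(-9 - 15)/7 + 17159/59682) + 0) = sqrt((-1/7*(-24) + 17159/59682) + 0) = sqrt((24/7 + 17159/59682) + 0) = sqrt(221783/59682 + 0) = sqrt(221783/59682) = sqrt(270131694)/8526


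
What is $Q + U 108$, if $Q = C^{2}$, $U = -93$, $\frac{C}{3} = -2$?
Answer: $-10008$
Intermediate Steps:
$C = -6$ ($C = 3 \left(-2\right) = -6$)
$Q = 36$ ($Q = \left(-6\right)^{2} = 36$)
$Q + U 108 = 36 - 10044 = -10008$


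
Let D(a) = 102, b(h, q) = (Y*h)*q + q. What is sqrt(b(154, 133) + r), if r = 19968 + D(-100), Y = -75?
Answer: I*sqrt(1515947) ≈ 1231.2*I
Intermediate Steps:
b(h, q) = q - 75*h*q (b(h, q) = (-75*h)*q + q = -75*h*q + q = q - 75*h*q)
r = 20070 (r = 19968 + 102 = 20070)
sqrt(b(154, 133) + r) = sqrt(133*(1 - 75*154) + 20070) = sqrt(133*(1 - 11550) + 20070) = sqrt(133*(-11549) + 20070) = sqrt(-1536017 + 20070) = sqrt(-1515947) = I*sqrt(1515947)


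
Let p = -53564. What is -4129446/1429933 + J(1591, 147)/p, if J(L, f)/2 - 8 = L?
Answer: -112881285639/38296465606 ≈ -2.9476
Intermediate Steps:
J(L, f) = 16 + 2*L
-4129446/1429933 + J(1591, 147)/p = -4129446/1429933 + (16 + 2*1591)/(-53564) = -4129446*1/1429933 + (16 + 3182)*(-1/53564) = -4129446/1429933 + 3198*(-1/53564) = -4129446/1429933 - 1599/26782 = -112881285639/38296465606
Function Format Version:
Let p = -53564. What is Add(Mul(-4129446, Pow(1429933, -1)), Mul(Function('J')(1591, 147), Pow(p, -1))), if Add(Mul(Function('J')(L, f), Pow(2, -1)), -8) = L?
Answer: Rational(-112881285639, 38296465606) ≈ -2.9476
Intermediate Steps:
Function('J')(L, f) = Add(16, Mul(2, L))
Add(Mul(-4129446, Pow(1429933, -1)), Mul(Function('J')(1591, 147), Pow(p, -1))) = Add(Mul(-4129446, Pow(1429933, -1)), Mul(Add(16, Mul(2, 1591)), Pow(-53564, -1))) = Add(Mul(-4129446, Rational(1, 1429933)), Mul(Add(16, 3182), Rational(-1, 53564))) = Add(Rational(-4129446, 1429933), Mul(3198, Rational(-1, 53564))) = Add(Rational(-4129446, 1429933), Rational(-1599, 26782)) = Rational(-112881285639, 38296465606)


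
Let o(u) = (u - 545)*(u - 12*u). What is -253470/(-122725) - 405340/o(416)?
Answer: 384150013/278634840 ≈ 1.3787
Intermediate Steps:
o(u) = -11*u*(-545 + u) (o(u) = (-545 + u)*(-11*u) = -11*u*(-545 + u))
-253470/(-122725) - 405340/o(416) = -253470/(-122725) - 405340*1/(4576*(545 - 1*416)) = -253470*(-1/122725) - 405340*1/(4576*(545 - 416)) = 50694/24545 - 405340/(11*416*129) = 50694/24545 - 405340/590304 = 50694/24545 - 405340*1/590304 = 50694/24545 - 7795/11352 = 384150013/278634840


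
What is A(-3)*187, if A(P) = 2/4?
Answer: 187/2 ≈ 93.500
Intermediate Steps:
A(P) = ½ (A(P) = 2*(¼) = ½)
A(-3)*187 = (½)*187 = 187/2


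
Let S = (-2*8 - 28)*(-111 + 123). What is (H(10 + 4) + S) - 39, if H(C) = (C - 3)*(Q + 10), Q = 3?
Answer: -424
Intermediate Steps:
H(C) = -39 + 13*C (H(C) = (C - 3)*(3 + 10) = (-3 + C)*13 = -39 + 13*C)
S = -528 (S = (-16 - 28)*12 = -44*12 = -528)
(H(10 + 4) + S) - 39 = ((-39 + 13*(10 + 4)) - 528) - 39 = ((-39 + 13*14) - 528) - 39 = ((-39 + 182) - 528) - 39 = (143 - 528) - 39 = -385 - 39 = -424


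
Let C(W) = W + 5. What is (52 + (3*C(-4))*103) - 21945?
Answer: -21584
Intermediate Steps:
C(W) = 5 + W
(52 + (3*C(-4))*103) - 21945 = (52 + (3*(5 - 4))*103) - 21945 = (52 + (3*1)*103) - 21945 = (52 + 3*103) - 21945 = (52 + 309) - 21945 = 361 - 21945 = -21584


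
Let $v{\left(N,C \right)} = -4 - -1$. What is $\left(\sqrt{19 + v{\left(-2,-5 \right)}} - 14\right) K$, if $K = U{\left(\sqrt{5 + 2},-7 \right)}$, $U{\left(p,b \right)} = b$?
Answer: $70$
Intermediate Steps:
$K = -7$
$v{\left(N,C \right)} = -3$ ($v{\left(N,C \right)} = -4 + 1 = -3$)
$\left(\sqrt{19 + v{\left(-2,-5 \right)}} - 14\right) K = \left(\sqrt{19 - 3} - 14\right) \left(-7\right) = \left(\sqrt{16} - 14\right) \left(-7\right) = \left(4 - 14\right) \left(-7\right) = \left(-10\right) \left(-7\right) = 70$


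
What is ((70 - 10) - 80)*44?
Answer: -880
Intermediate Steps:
((70 - 10) - 80)*44 = (60 - 80)*44 = -20*44 = -880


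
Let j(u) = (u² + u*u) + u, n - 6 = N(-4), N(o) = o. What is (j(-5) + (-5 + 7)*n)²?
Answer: 2401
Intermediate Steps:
n = 2 (n = 6 - 4 = 2)
j(u) = u + 2*u² (j(u) = (u² + u²) + u = 2*u² + u = u + 2*u²)
(j(-5) + (-5 + 7)*n)² = (-5*(1 + 2*(-5)) + (-5 + 7)*2)² = (-5*(1 - 10) + 2*2)² = (-5*(-9) + 4)² = (45 + 4)² = 49² = 2401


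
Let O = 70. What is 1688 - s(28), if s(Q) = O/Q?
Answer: 3371/2 ≈ 1685.5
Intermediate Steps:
s(Q) = 70/Q
1688 - s(28) = 1688 - 70/28 = 1688 - 1*5/2 = 1688 - 5/2 = 3371/2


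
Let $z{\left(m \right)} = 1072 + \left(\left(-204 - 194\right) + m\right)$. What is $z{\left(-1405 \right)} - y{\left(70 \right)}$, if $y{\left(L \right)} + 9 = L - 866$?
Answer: $74$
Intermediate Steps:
$y{\left(L \right)} = -875 + L$ ($y{\left(L \right)} = -9 + \left(L - 866\right) = -9 + \left(-866 + L\right) = -875 + L$)
$z{\left(m \right)} = 674 + m$ ($z{\left(m \right)} = 1072 + \left(-398 + m\right) = 674 + m$)
$z{\left(-1405 \right)} - y{\left(70 \right)} = \left(674 - 1405\right) - \left(-875 + 70\right) = -731 - -805 = -731 + 805 = 74$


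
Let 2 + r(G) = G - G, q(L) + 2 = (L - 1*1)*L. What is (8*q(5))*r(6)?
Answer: -288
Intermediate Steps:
q(L) = -2 + L*(-1 + L) (q(L) = -2 + (L - 1*1)*L = -2 + (L - 1)*L = -2 + (-1 + L)*L = -2 + L*(-1 + L))
r(G) = -2 (r(G) = -2 + (G - G) = -2 + 0 = -2)
(8*q(5))*r(6) = (8*(-2 + 5² - 1*5))*(-2) = (8*(-2 + 25 - 5))*(-2) = (8*18)*(-2) = 144*(-2) = -288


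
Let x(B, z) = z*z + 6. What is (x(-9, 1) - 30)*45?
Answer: -1035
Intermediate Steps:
x(B, z) = 6 + z² (x(B, z) = z² + 6 = 6 + z²)
(x(-9, 1) - 30)*45 = ((6 + 1²) - 30)*45 = ((6 + 1) - 30)*45 = (7 - 30)*45 = -23*45 = -1035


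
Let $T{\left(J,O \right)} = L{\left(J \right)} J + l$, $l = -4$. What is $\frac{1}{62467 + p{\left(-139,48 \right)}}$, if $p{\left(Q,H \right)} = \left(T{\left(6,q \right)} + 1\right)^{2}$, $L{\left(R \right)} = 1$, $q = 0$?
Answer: $\frac{1}{62476} \approx 1.6006 \cdot 10^{-5}$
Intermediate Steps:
$T{\left(J,O \right)} = -4 + J$ ($T{\left(J,O \right)} = 1 J - 4 = J - 4 = -4 + J$)
$p{\left(Q,H \right)} = 9$ ($p{\left(Q,H \right)} = \left(\left(-4 + 6\right) + 1\right)^{2} = \left(2 + 1\right)^{2} = 3^{2} = 9$)
$\frac{1}{62467 + p{\left(-139,48 \right)}} = \frac{1}{62467 + 9} = \frac{1}{62476}$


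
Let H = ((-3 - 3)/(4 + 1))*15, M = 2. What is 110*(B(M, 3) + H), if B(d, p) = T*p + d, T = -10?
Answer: -5060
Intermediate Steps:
B(d, p) = d - 10*p (B(d, p) = -10*p + d = d - 10*p)
H = -18 (H = -6/5*15 = -18)
110*(B(M, 3) + H) = 110*((2 - 10*3) - 18) = 110*((2 - 30) - 18) = 110*(-28 - 18) = 110*(-46) = -5060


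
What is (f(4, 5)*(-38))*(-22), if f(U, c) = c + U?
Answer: 7524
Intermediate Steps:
f(U, c) = U + c
(f(4, 5)*(-38))*(-22) = ((4 + 5)*(-38))*(-22) = (9*(-38))*(-22) = -342*(-22) = 7524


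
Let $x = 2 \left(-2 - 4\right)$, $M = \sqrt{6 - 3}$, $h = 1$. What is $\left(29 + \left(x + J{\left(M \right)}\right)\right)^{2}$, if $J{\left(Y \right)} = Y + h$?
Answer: $\left(18 + \sqrt{3}\right)^{2} \approx 389.35$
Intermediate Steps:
$M = \sqrt{3} \approx 1.732$
$J{\left(Y \right)} = 1 + Y$ ($J{\left(Y \right)} = Y + 1 = 1 + Y$)
$x = -12$ ($x = 2 \left(-6\right) = -12$)
$\left(29 + \left(x + J{\left(M \right)}\right)\right)^{2} = \left(29 - \left(11 - \sqrt{3}\right)\right)^{2} = \left(18 + \sqrt{3}\right)^{2}$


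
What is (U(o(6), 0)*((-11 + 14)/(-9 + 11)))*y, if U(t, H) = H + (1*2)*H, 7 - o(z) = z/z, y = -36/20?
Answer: 0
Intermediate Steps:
y = -9/5 (y = -36*1/20 = -9/5 ≈ -1.8000)
o(z) = 6 (o(z) = 7 - z/z = 7 - 1*1 = 7 - 1 = 6)
U(t, H) = 3*H (U(t, H) = H + 2*H = 3*H)
(U(o(6), 0)*((-11 + 14)/(-9 + 11)))*y = ((3*0)*((-11 + 14)/(-9 + 11)))*(-9/5) = (0*(3/2))*(-9/5) = 0*(-9/5) = 0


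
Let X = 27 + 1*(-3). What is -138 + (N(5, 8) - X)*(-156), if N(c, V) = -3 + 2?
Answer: 3762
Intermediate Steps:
N(c, V) = -1
X = 24 (X = 27 - 3 = 24)
-138 + (N(5, 8) - X)*(-156) = -138 + (-1 - 1*24)*(-156) = -138 + (-1 - 24)*(-156) = -138 - 25*(-156) = -138 + 3900 = 3762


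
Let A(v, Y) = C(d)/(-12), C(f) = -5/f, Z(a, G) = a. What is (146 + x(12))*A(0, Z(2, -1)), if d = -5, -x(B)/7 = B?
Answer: -31/6 ≈ -5.1667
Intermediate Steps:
x(B) = -7*B
A(v, Y) = -1/12 (A(v, Y) = -5/(-5)/(-12) = -5*(-⅕)*(-1/12) = 1*(-1/12) = -1/12)
(146 + x(12))*A(0, Z(2, -1)) = (146 - 7*12)*(-1/12) = (146 - 84)*(-1/12) = 62*(-1/12) = -31/6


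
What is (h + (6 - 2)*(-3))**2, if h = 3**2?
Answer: 9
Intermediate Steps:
h = 9
(h + (6 - 2)*(-3))**2 = (9 + (6 - 2)*(-3))**2 = (9 + 4*(-3))**2 = (9 - 12)**2 = (-3)**2 = 9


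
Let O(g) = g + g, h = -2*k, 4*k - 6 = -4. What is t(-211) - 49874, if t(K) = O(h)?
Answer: -49876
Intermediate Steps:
k = ½ (k = 3/2 + (¼)*(-4) = 3/2 - 1 = ½ ≈ 0.50000)
h = -1 (h = -2*½ = -1)
O(g) = 2*g
t(K) = -2 (t(K) = 2*(-1) = -2)
t(-211) - 49874 = -2 - 49874 = -49876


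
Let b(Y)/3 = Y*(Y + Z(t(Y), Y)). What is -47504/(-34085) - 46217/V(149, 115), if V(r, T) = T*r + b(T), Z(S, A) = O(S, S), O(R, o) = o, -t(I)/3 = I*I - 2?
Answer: 25960283397/18581771783 ≈ 1.3971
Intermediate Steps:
t(I) = 6 - 3*I² (t(I) = -3*(I*I - 2) = -3*(I² - 2) = -3*(-2 + I²) = 6 - 3*I²)
Z(S, A) = S
b(Y) = 3*Y*(6 + Y - 3*Y²) (b(Y) = 3*(Y*(Y + (6 - 3*Y²))) = 3*(Y*(6 + Y - 3*Y²)) = 3*Y*(6 + Y - 3*Y²))
V(r, T) = T*r + 3*T*(6 + T - 3*T²)
-47504/(-34085) - 46217/V(149, 115) = -47504/(-34085) - 46217*1/(115*(18 + 149 - 9*115² + 3*115)) = -47504*(-1/34085) - 46217*1/(115*(18 + 149 - 9*13225 + 345)) = 47504/34085 - 46217*1/(115*(18 + 149 - 119025 + 345)) = 47504/34085 - 46217/(115*(-118513)) = 47504/34085 - 46217/(-13628995) = 47504/34085 - 46217*(-1/13628995) = 47504/34085 + 46217/13628995 = 25960283397/18581771783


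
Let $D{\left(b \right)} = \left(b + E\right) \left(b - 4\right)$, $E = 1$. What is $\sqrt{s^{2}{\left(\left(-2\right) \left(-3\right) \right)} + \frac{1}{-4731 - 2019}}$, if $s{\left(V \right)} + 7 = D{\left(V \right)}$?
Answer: $\frac{\sqrt{9922470}}{450} \approx 7.0$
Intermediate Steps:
$D{\left(b \right)} = \left(1 + b\right) \left(-4 + b\right)$ ($D{\left(b \right)} = \left(b + 1\right) \left(b - 4\right) = \left(1 + b\right) \left(-4 + b\right)$)
$s{\left(V \right)} = -11 + V^{2} - 3 V$ ($s{\left(V \right)} = -7 - \left(4 - V^{2} + 3 V\right) = -11 + V^{2} - 3 V$)
$\sqrt{s^{2}{\left(\left(-2\right) \left(-3\right) \right)} + \frac{1}{-4731 - 2019}} = \sqrt{\left(-11 + \left(\left(-2\right) \left(-3\right)\right)^{2} - 3 \left(\left(-2\right) \left(-3\right)\right)\right)^{2} + \frac{1}{-4731 - 2019}} = \sqrt{\left(-11 + 6^{2} - 18\right)^{2} + \frac{1}{-6750}} = \sqrt{\left(-11 + 36 - 18\right)^{2} - \frac{1}{6750}} = \sqrt{7^{2} - \frac{1}{6750}} = \sqrt{49 - \frac{1}{6750}} = \sqrt{\frac{330749}{6750}} = \frac{\sqrt{9922470}}{450}$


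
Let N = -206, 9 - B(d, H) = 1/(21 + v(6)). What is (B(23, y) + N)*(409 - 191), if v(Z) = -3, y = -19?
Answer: -386623/9 ≈ -42958.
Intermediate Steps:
B(d, H) = 161/18 (B(d, H) = 9 - 1/(21 - 3) = 9 - 1/18 = 161/18)
(B(23, y) + N)*(409 - 191) = (161/18 - 206)*(409 - 191) = -3547/18*218 = -386623/9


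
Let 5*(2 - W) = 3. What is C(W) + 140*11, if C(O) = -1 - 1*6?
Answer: 1533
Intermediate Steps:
W = 7/5 (W = 2 - ⅕*3 = 2 - ⅗ = 7/5 ≈ 1.4000)
C(O) = -7 (C(O) = -1 - 6 = -7)
C(W) + 140*11 = -7 + 140*11 = -7 + 1540 = 1533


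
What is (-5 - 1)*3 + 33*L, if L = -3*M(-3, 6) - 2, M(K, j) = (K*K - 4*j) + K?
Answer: 1698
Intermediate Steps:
M(K, j) = K + K**2 - 4*j (M(K, j) = (K**2 - 4*j) + K = K + K**2 - 4*j)
L = 52 (L = -3*(-3 + (-3)**2 - 4*6) - 2 = -3*(-3 + 9 - 24) - 2 = -3*(-18) - 2 = 54 - 2 = 52)
(-5 - 1)*3 + 33*L = (-5 - 1)*3 + 33*52 = -6*3 + 1716 = -18 + 1716 = 1698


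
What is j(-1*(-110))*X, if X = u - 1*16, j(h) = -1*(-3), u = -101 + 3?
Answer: -342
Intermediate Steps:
u = -98
j(h) = 3
X = -114 (X = -98 - 1*16 = -98 - 16 = -114)
j(-1*(-110))*X = 3*(-114) = -342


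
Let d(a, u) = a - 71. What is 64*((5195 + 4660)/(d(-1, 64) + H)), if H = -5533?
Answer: -126144/1121 ≈ -112.53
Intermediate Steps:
d(a, u) = -71 + a
64*((5195 + 4660)/(d(-1, 64) + H)) = 64*((5195 + 4660)/((-71 - 1) - 5533)) = 64*(9855/(-72 - 5533)) = 64*(9855/(-5605)) = 64*(9855*(-1/5605)) = 64*(-1971/1121) = -126144/1121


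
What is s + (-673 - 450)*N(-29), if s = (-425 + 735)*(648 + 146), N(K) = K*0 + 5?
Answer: 240525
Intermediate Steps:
N(K) = 5 (N(K) = 0 + 5 = 5)
s = 246140 (s = 310*794 = 246140)
s + (-673 - 450)*N(-29) = 246140 + (-673 - 450)*5 = 246140 - 1123*5 = 246140 - 5615 = 240525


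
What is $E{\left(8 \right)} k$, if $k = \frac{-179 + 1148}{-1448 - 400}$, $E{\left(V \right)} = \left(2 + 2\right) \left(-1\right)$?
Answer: $\frac{323}{154} \approx 2.0974$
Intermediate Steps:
$E{\left(V \right)} = -4$ ($E{\left(V \right)} = 4 \left(-1\right) = -4$)
$k = - \frac{323}{616}$ ($k = \frac{969}{-1848} = 969 \left(- \frac{1}{1848}\right) = - \frac{323}{616} \approx -0.52435$)
$E{\left(8 \right)} k = \left(-4\right) \left(- \frac{323}{616}\right) = \frac{323}{154}$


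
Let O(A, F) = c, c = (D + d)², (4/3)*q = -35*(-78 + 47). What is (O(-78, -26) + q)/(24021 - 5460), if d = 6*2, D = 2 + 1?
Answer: 1385/24748 ≈ 0.055964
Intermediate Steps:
D = 3
d = 12
q = 3255/4 (q = 3*(-35*(-78 + 47))/4 = 3*(-35*(-31))/4 = (¾)*1085 = 3255/4 ≈ 813.75)
c = 225 (c = (3 + 12)² = 15² = 225)
O(A, F) = 225
(O(-78, -26) + q)/(24021 - 5460) = (225 + 3255/4)/(24021 - 5460) = (4155/4)/18561 = (4155/4)*(1/18561) = 1385/24748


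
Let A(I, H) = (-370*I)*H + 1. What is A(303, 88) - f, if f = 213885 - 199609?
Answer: -9879955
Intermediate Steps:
A(I, H) = 1 - 370*H*I (A(I, H) = -370*H*I + 1 = 1 - 370*H*I)
f = 14276
A(303, 88) - f = (1 - 370*88*303) - 1*14276 = (1 - 9865680) - 14276 = -9865679 - 14276 = -9879955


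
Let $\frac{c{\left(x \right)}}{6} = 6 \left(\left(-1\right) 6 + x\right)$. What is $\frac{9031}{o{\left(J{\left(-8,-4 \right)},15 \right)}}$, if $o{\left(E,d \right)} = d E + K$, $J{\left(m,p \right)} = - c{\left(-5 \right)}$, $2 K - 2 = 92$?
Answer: $\frac{9031}{5987} \approx 1.5084$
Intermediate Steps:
$K = 47$ ($K = 1 + \frac{1}{2} \cdot 92 = 1 + 46 = 47$)
$c{\left(x \right)} = -216 + 36 x$ ($c{\left(x \right)} = 6 \cdot 6 \left(\left(-1\right) 6 + x\right) = 6 \cdot 6 \left(-6 + x\right) = 6 \left(-36 + 6 x\right) = -216 + 36 x$)
$J{\left(m,p \right)} = 396$ ($J{\left(m,p \right)} = - (-216 + 36 \left(-5\right)) = - (-216 - 180) = \left(-1\right) \left(-396\right) = 396$)
$o{\left(E,d \right)} = 47 + E d$ ($o{\left(E,d \right)} = d E + 47 = E d + 47 = 47 + E d$)
$\frac{9031}{o{\left(J{\left(-8,-4 \right)},15 \right)}} = \frac{9031}{47 + 396 \cdot 15} = \frac{9031}{47 + 5940} = \frac{9031}{5987}$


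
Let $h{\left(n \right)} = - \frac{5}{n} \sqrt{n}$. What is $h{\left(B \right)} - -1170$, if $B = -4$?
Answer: $1170 + \frac{5 i}{2} \approx 1170.0 + 2.5 i$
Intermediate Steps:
$h{\left(n \right)} = - \frac{5}{\sqrt{n}}$
$h{\left(B \right)} - -1170 = - \frac{5}{2 i} - -1170 = - 5 \left(- \frac{i}{2}\right) + 1170 = \frac{5 i}{2} + 1170 = 1170 + \frac{5 i}{2}$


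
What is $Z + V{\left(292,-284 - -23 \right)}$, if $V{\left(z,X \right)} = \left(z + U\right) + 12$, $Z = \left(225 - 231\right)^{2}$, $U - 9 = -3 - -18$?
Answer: $364$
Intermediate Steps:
$U = 24$ ($U = 9 - -15 = 9 + \left(-3 + 18\right) = 9 + 15 = 24$)
$Z = 36$ ($Z = \left(-6\right)^{2} = 36$)
$V{\left(z,X \right)} = 36 + z$ ($V{\left(z,X \right)} = \left(z + 24\right) + 12 = \left(24 + z\right) + 12 = 36 + z$)
$Z + V{\left(292,-284 - -23 \right)} = 36 + \left(36 + 292\right) = 36 + 328 = 364$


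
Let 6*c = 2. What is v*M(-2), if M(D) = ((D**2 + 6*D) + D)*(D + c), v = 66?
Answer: 1100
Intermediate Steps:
c = 1/3 (c = (1/6)*2 = 1/3 ≈ 0.33333)
M(D) = (1/3 + D)*(D**2 + 7*D) (M(D) = ((D**2 + 6*D) + D)*(D + 1/3) = (D**2 + 7*D)*(1/3 + D) = (1/3 + D)*(D**2 + 7*D))
v*M(-2) = 66*((1/3)*(-2)*(7 + 3*(-2)**2 + 22*(-2))) = 66*((1/3)*(-2)*(7 + 3*4 - 44)) = 66*((1/3)*(-2)*(7 + 12 - 44)) = 66*((1/3)*(-2)*(-25)) = 66*(50/3) = 1100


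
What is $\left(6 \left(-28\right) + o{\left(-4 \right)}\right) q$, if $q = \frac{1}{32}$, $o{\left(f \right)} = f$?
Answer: $- \frac{43}{8} \approx -5.375$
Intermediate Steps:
$q = \frac{1}{32} \approx 0.03125$
$\left(6 \left(-28\right) + o{\left(-4 \right)}\right) q = \left(6 \left(-28\right) - 4\right) \frac{1}{32} = \left(-168 - 4\right) \frac{1}{32} = \left(-172\right) \frac{1}{32} = - \frac{43}{8}$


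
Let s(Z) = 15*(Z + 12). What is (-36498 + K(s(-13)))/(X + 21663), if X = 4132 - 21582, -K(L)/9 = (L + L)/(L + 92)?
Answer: -2810076/324401 ≈ -8.6624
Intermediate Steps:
s(Z) = 180 + 15*Z (s(Z) = 15*(12 + Z) = 180 + 15*Z)
K(L) = -18*L/(92 + L) (K(L) = -9*(L + L)/(L + 92) = -9*2*L/(92 + L) = -18*L/(92 + L))
X = -17450
(-36498 + K(s(-13)))/(X + 21663) = (-36498 - 18*(180 + 15*(-13))/(92 + (180 + 15*(-13))))/(-17450 + 21663) = (-36498 - 18*(180 - 195)/(92 + (180 - 195)))/4213 = (-36498 - 18*(-15)/(92 - 15))*(1/4213) = (-36498 - 18*(-15)/77)*(1/4213) = (-36498 - 18*(-15)*1/77)*(1/4213) = (-36498 + 270/77)*(1/4213) = -2810076/77*1/4213 = -2810076/324401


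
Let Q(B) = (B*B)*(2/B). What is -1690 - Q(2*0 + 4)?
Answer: -1698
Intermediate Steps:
Q(B) = 2*B (Q(B) = B²*(2/B) = 2*B)
-1690 - Q(2*0 + 4) = -1690 - 2*(2*0 + 4) = -1690 - 2*(0 + 4) = -1690 - 2*4 = -1690 - 1*8 = -1690 - 8 = -1698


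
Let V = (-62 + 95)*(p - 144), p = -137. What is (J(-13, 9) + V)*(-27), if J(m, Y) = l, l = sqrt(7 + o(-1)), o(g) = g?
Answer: 250371 - 27*sqrt(6) ≈ 2.5030e+5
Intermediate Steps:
l = sqrt(6) (l = sqrt(7 - 1) = sqrt(6) ≈ 2.4495)
J(m, Y) = sqrt(6)
V = -9273 (V = (-62 + 95)*(-137 - 144) = 33*(-281) = -9273)
(J(-13, 9) + V)*(-27) = (sqrt(6) - 9273)*(-27) = (-9273 + sqrt(6))*(-27) = 250371 - 27*sqrt(6)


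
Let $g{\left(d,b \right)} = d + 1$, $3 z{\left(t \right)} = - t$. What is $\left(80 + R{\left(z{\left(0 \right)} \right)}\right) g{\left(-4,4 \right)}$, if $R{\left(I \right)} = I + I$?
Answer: $-240$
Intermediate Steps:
$z{\left(t \right)} = - \frac{t}{3}$ ($z{\left(t \right)} = \frac{\left(-1\right) t}{3} = - \frac{t}{3}$)
$g{\left(d,b \right)} = 1 + d$
$R{\left(I \right)} = 2 I$
$\left(80 + R{\left(z{\left(0 \right)} \right)}\right) g{\left(-4,4 \right)} = \left(80 + 2 \left(\left(- \frac{1}{3}\right) 0\right)\right) \left(1 - 4\right) = \left(80 + 2 \cdot 0\right) \left(-3\right) = \left(80 + 0\right) \left(-3\right) = 80 \left(-3\right) = -240$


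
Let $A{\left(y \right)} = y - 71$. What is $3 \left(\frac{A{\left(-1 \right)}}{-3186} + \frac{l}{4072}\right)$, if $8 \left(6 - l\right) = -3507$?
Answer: $\frac{759539}{1921984} \approx 0.39518$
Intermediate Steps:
$l = \frac{3555}{8}$ ($l = 6 - - \frac{3507}{8} = 6 + \frac{3507}{8} = \frac{3555}{8} \approx 444.38$)
$A{\left(y \right)} = -71 + y$
$3 \left(\frac{A{\left(-1 \right)}}{-3186} + \frac{l}{4072}\right) = 3 \left(\frac{-71 - 1}{-3186} + \frac{3555}{8 \cdot 4072}\right) = 3 \left(\left(-72\right) \left(- \frac{1}{3186}\right) + \frac{3555}{8} \cdot \frac{1}{4072}\right) = 3 \left(\frac{4}{177} + \frac{3555}{32576}\right) = 3 \cdot \frac{759539}{5765952} = \frac{759539}{1921984}$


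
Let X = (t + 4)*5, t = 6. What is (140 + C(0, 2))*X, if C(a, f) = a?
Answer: 7000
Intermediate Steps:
X = 50 (X = (6 + 4)*5 = 10*5 = 50)
(140 + C(0, 2))*X = (140 + 0)*50 = 140*50 = 7000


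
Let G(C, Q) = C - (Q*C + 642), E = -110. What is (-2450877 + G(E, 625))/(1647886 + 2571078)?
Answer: -2382879/4218964 ≈ -0.56480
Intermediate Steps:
G(C, Q) = -642 + C - C*Q (G(C, Q) = C - (C*Q + 642) = C - (642 + C*Q) = C + (-642 - C*Q) = -642 + C - C*Q)
(-2450877 + G(E, 625))/(1647886 + 2571078) = (-2450877 + (-642 - 110 - 1*(-110)*625))/(1647886 + 2571078) = (-2450877 + (-642 - 110 + 68750))/4218964 = (-2450877 + 67998)*(1/4218964) = -2382879*1/4218964 = -2382879/4218964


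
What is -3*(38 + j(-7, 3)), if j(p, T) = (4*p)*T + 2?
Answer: 132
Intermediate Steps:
j(p, T) = 2 + 4*T*p (j(p, T) = 4*T*p + 2 = 2 + 4*T*p)
-3*(38 + j(-7, 3)) = -3*(38 + (2 + 4*3*(-7))) = -3*(38 + (2 - 84)) = -3*(38 - 82) = -3*(-44) = 132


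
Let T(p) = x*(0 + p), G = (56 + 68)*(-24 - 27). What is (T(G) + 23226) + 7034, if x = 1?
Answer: 23936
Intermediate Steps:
G = -6324 (G = 124*(-51) = -6324)
T(p) = p (T(p) = 1*(0 + p) = 1*p = p)
(T(G) + 23226) + 7034 = (-6324 + 23226) + 7034 = 16902 + 7034 = 23936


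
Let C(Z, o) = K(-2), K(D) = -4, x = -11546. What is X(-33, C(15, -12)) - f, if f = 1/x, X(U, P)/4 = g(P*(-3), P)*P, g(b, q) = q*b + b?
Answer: 6650497/11546 ≈ 576.00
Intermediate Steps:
C(Z, o) = -4
g(b, q) = b + b*q (g(b, q) = b*q + b = b + b*q)
X(U, P) = -12*P²*(1 + P) (X(U, P) = 4*(((P*(-3))*(1 + P))*P) = 4*(((-3*P)*(1 + P))*P) = 4*((-3*P*(1 + P))*P) = 4*(-3*P²*(1 + P)) = -12*P²*(1 + P))
f = -1/11546 (f = 1/(-11546) = -1/11546 ≈ -8.6610e-5)
X(-33, C(15, -12)) - f = 12*(-4)²*(-1 - 1*(-4)) - 1*(-1/11546) = 12*16*(-1 + 4) + 1/11546 = 12*16*3 + 1/11546 = 576 + 1/11546 = 6650497/11546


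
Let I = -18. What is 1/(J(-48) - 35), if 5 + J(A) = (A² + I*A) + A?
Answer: 1/3080 ≈ 0.00032468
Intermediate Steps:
J(A) = -5 + A² - 17*A (J(A) = -5 + ((A² - 18*A) + A) = -5 + (A² - 17*A) = -5 + A² - 17*A)
1/(J(-48) - 35) = 1/((-5 + (-48)² - 17*(-48)) - 35) = 1/((-5 + 2304 + 816) - 35) = 1/(3115 - 35) = 1/3080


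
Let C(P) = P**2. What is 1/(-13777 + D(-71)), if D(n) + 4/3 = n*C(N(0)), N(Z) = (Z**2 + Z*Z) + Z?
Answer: -3/41335 ≈ -7.2578e-5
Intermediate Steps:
N(Z) = Z + 2*Z**2 (N(Z) = (Z**2 + Z**2) + Z = 2*Z**2 + Z = Z + 2*Z**2)
D(n) = -4/3 (D(n) = -4/3 + n*(0*(1 + 2*0))**2 = -4/3 + n*(0*(1 + 0))**2 = -4/3 + n*(0*1)**2 = -4/3 + n*0**2 = -4/3 + n*0 = -4/3 + 0 = -4/3)
1/(-13777 + D(-71)) = 1/(-13777 - 4/3) = 1/(-41335/3) = -3/41335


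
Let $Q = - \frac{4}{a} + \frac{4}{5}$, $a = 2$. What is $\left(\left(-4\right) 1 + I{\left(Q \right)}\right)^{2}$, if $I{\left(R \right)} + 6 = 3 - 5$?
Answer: $144$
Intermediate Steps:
$Q = - \frac{6}{5}$ ($Q = - \frac{4}{2} + \frac{4}{5} = \left(-4\right) \frac{1}{2} + 4 \cdot \frac{1}{5} = -2 + \frac{4}{5} = - \frac{6}{5} \approx -1.2$)
$I{\left(R \right)} = -8$ ($I{\left(R \right)} = -6 + \left(3 - 5\right) = -6 - 2 = -8$)
$\left(\left(-4\right) 1 + I{\left(Q \right)}\right)^{2} = \left(\left(-4\right) 1 - 8\right)^{2} = \left(-4 - 8\right)^{2} = \left(-12\right)^{2} = 144$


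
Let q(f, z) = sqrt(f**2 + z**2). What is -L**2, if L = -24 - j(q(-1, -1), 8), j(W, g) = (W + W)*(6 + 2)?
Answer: -1088 - 768*sqrt(2) ≈ -2174.1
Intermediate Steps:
j(W, g) = 16*W (j(W, g) = (2*W)*8 = 16*W)
L = -24 - 16*sqrt(2) (L = -24 - 16*sqrt((-1)**2 + (-1)**2) = -24 - 16*sqrt(1 + 1) = -24 - 16*sqrt(2) ≈ -46.627)
-L**2 = -(-24 - 16*sqrt(2))**2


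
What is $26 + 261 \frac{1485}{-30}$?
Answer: $- \frac{25787}{2} \approx -12894.0$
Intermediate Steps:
$26 + 261 \frac{1485}{-30} = 26 + 261 \cdot 1485 \left(- \frac{1}{30}\right) = 26 + 261 \left(- \frac{99}{2}\right) = 26 - \frac{25839}{2} = - \frac{25787}{2}$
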